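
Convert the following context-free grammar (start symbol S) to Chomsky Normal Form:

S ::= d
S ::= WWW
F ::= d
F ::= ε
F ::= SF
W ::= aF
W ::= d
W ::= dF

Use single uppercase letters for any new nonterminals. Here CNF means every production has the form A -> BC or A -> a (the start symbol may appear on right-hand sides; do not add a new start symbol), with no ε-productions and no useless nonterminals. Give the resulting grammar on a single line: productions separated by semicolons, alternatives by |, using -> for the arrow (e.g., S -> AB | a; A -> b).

Nullable: {F}; after ε-elimination: S -> d | WWW; F -> S | d | SF; W -> a | d | aF | dF.
After unit-elimination: S -> d | WWW; F -> d | SF | WWW; W -> a | d | aF | dF.
TERM: introduce A -> a, B -> d and substitute in every rule of length ≥2.
BIN: F -> WWW becomes F -> WC, C -> WW; S -> WWW becomes S -> WD, D -> WW.

S -> d | WD; A -> a; B -> d; C -> WW; D -> WW; F -> d | SF | WC; W -> a | d | AF | BF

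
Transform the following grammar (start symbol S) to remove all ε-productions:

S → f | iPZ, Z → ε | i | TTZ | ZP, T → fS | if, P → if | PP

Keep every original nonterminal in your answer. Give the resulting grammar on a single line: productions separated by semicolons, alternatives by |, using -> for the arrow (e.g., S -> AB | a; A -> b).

S -> f | iP | iPZ; P -> PP | if; T -> fS | if; Z -> P | i | TT | ZP | TTZ

Nullable set: {Z}.
S -> iPZ: Z nullable, giving iP | iPZ.
Drop Z -> ε.
Z -> TTZ: Z nullable, giving TT | TTZ.
Z -> ZP: Z nullable, giving P | ZP.
Unchanged (no nullable symbols): S -> f; P -> PP; P -> if; T -> fS; T -> if; Z -> i.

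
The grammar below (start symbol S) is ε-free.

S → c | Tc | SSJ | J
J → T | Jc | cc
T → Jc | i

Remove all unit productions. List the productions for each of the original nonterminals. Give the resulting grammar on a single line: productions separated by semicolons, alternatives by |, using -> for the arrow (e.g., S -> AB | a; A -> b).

S -> c | i | Jc | Tc | cc | SSJ; J -> i | Jc | cc; T -> i | Jc

Unit productions: J->T, S->J.
Unit pairs (A ⇒* B via units): (J,T), (S,J), (S,T).
S: inherits non-unit rules of {J, S, T} → Jc | SSJ | Tc | c | cc | i.
J: inherits non-unit rules of {J, T} → Jc | cc | i.
T: inherits non-unit rules of {T} → Jc | i.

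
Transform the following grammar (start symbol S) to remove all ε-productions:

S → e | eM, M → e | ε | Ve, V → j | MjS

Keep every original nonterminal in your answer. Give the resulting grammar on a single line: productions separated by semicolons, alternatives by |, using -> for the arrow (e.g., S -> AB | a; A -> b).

Nullable set: {M}.
S -> eM: M nullable, giving e | eM.
Drop M -> ε.
V -> MjS: M nullable, giving MjS | jS.
Unchanged (no nullable symbols): S -> e; M -> Ve; M -> e; V -> j.

S -> e | eM; M -> e | Ve; V -> j | jS | MjS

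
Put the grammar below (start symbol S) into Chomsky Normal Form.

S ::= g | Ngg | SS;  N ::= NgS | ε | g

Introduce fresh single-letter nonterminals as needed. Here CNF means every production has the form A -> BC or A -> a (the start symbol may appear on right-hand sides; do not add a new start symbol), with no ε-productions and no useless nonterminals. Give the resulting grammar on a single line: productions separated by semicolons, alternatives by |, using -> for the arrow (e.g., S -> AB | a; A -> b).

Nullable: {N}; after ε-elimination: S -> g | SS | gg | Ngg; N -> g | gS | NgS.
No unit productions to eliminate.
TERM: introduce A -> g and substitute in every rule of length ≥2.
BIN: N -> NAS becomes N -> NB, B -> AS; S -> NAA becomes S -> NC, C -> AA.

S -> g | AA | NC | SS; A -> g; B -> AS; C -> AA; N -> g | AS | NB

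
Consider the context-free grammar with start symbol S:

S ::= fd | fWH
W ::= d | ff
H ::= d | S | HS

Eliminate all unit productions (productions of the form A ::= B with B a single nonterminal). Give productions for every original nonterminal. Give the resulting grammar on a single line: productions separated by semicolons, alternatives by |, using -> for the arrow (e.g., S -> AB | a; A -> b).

Unit productions: H->S.
Unit pairs (A ⇒* B via units): (H,S).
S: inherits non-unit rules of {S} → fWH | fd.
H: inherits non-unit rules of {H, S} → HS | d | fWH | fd.
W: inherits non-unit rules of {W} → d | ff.

S -> fd | fWH; H -> d | HS | fd | fWH; W -> d | ff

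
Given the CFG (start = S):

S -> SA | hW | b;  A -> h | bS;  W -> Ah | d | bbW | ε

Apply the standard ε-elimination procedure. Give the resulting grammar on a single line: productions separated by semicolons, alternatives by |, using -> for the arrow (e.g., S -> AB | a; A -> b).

Nullable set: {W}.
S -> hW: W nullable, giving h | hW.
Drop W -> ε.
W -> bbW: W nullable, giving bb | bbW.
Unchanged (no nullable symbols): S -> SA; S -> b; A -> bS; A -> h; W -> Ah; W -> d.

S -> b | h | SA | hW; A -> h | bS; W -> d | Ah | bb | bbW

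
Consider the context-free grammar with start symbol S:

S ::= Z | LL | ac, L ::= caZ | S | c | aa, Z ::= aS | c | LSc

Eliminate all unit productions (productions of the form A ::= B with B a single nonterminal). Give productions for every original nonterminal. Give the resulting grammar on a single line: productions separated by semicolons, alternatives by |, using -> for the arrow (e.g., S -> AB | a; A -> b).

S -> c | LL | aS | ac | LSc; L -> c | LL | aS | aa | ac | LSc | caZ; Z -> c | aS | LSc

Unit productions: L->S, S->Z.
Unit pairs (A ⇒* B via units): (L,S), (L,Z), (S,Z).
S: inherits non-unit rules of {S, Z} → LL | LSc | aS | ac | c.
L: inherits non-unit rules of {L, S, Z} → LL | LSc | aS | aa | ac | c | caZ.
Z: inherits non-unit rules of {Z} → LSc | aS | c.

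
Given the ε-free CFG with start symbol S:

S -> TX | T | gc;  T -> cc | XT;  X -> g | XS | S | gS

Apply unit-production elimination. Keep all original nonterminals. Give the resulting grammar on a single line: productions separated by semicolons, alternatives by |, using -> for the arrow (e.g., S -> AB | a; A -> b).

S -> TX | XT | cc | gc; T -> XT | cc; X -> g | TX | XS | XT | cc | gS | gc

Unit productions: S->T, X->S.
Unit pairs (A ⇒* B via units): (S,T), (X,S), (X,T).
S: inherits non-unit rules of {S, T} → TX | XT | cc | gc.
T: inherits non-unit rules of {T} → XT | cc.
X: inherits non-unit rules of {S, T, X} → TX | XS | XT | cc | g | gS | gc.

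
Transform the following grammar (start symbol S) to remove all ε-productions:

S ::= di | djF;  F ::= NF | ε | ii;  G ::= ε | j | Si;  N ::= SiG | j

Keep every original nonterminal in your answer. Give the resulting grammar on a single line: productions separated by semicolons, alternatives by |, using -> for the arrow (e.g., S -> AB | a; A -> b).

Nullable set: {F, G}.
S -> djF: F nullable, giving dj | djF.
Drop F -> ε.
F -> NF: F nullable, giving N | NF.
Drop G -> ε.
N -> SiG: G nullable, giving Si | SiG.
Unchanged (no nullable symbols): S -> di; F -> ii; G -> Si; G -> j; N -> j.

S -> di | dj | djF; F -> N | NF | ii; G -> j | Si; N -> j | Si | SiG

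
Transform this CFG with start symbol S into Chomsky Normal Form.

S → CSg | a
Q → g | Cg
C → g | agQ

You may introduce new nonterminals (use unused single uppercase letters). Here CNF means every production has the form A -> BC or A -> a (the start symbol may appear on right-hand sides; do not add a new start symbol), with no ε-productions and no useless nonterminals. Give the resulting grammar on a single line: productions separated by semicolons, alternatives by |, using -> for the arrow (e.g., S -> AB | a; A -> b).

No ε-productions.
No unit productions to eliminate.
TERM: introduce A -> a, B -> g and substitute in every rule of length ≥2.
BIN: C -> ABQ becomes C -> AD, D -> BQ; S -> CSB becomes S -> CE, E -> SB.

S -> a | CE; A -> a; B -> g; C -> g | AD; D -> BQ; E -> SB; Q -> g | CB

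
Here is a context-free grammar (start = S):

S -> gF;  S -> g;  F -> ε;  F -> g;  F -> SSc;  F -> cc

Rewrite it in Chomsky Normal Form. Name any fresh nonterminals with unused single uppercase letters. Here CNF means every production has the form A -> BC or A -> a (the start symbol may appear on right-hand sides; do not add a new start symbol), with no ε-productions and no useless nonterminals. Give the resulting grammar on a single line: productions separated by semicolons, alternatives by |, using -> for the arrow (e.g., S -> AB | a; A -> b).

Nullable: {F}; after ε-elimination: S -> g | gF; F -> g | cc | SSc.
No unit productions to eliminate.
TERM: introduce A -> c, B -> g and substitute in every rule of length ≥2.
BIN: F -> SSA becomes F -> SC, C -> SA.

S -> g | BF; A -> c; B -> g; C -> SA; F -> g | AA | SC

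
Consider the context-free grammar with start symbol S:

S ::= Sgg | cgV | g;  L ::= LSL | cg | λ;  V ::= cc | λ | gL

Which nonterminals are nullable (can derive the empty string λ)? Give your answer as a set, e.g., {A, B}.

Directly nullable (have an ε-rule): {L, V}.
Not nullable: S — each has a terminal in every rule's right-hand side or depends on a non-nullable symbol.

{L, V}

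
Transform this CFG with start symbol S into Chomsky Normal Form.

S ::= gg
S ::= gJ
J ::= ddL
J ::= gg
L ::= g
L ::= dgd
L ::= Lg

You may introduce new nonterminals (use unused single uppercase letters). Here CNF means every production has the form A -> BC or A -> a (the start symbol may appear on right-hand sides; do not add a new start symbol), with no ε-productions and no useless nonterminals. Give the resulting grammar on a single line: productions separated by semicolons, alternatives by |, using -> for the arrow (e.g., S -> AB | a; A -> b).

No ε-productions.
No unit productions to eliminate.
TERM: introduce A -> d, B -> g and substitute in every rule of length ≥2.
BIN: J -> AAL becomes J -> AC, C -> AL; L -> ABA becomes L -> AD, D -> BA.

S -> BB | BJ; A -> d; B -> g; C -> AL; D -> BA; J -> AC | BB; L -> g | AD | LB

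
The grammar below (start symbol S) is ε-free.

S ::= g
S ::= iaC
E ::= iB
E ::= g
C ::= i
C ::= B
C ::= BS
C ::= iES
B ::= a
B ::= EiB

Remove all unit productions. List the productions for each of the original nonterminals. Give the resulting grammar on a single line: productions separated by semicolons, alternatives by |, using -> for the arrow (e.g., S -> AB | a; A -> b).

S -> g | iaC; B -> a | EiB; C -> a | i | BS | EiB | iES; E -> g | iB

Unit productions: C->B.
Unit pairs (A ⇒* B via units): (C,B).
S: inherits non-unit rules of {S} → g | iaC.
B: inherits non-unit rules of {B} → EiB | a.
C: inherits non-unit rules of {B, C} → BS | EiB | a | i | iES.
E: inherits non-unit rules of {E} → g | iB.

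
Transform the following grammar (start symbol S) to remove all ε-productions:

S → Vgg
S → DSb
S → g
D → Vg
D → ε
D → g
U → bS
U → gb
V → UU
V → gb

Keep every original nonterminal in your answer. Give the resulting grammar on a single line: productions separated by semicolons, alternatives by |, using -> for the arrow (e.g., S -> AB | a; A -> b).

S -> g | Sb | DSb | Vgg; D -> g | Vg; U -> bS | gb; V -> UU | gb

Nullable set: {D}.
S -> DSb: D nullable, giving DSb | Sb.
Drop D -> ε.
Unchanged (no nullable symbols): S -> Vgg; S -> g; D -> Vg; D -> g; U -> bS; U -> gb; V -> UU; V -> gb.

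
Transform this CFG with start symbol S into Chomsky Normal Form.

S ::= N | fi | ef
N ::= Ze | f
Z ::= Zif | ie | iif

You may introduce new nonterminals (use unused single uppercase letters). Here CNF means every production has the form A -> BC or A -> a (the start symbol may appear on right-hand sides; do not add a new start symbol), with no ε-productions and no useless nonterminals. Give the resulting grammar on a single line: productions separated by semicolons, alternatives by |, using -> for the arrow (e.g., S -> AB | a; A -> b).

S -> f | AB | BC | ZA; A -> e; B -> f; C -> i; D -> CB; E -> CB; Z -> CA | CD | ZE

No ε-productions.
After unit-elimination: S -> f | Ze | ef | fi; N -> f | Ze; Z -> ie | Zif | iif.
TERM: introduce A -> e, B -> f, C -> i and substitute in every rule of length ≥2.
BIN: Z -> CCB becomes Z -> CD, D -> CB; Z -> ZCB becomes Z -> ZE, E -> CB.
Drop unreachable/unproductive: N.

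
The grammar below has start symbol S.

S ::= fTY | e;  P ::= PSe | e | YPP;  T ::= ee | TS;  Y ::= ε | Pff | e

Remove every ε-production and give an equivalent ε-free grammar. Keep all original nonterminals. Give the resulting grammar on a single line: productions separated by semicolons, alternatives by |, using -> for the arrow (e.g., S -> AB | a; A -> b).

Nullable set: {Y}.
S -> fTY: Y nullable, giving fT | fTY.
P -> YPP: Y nullable, giving PP | YPP.
Drop Y -> ε.
Unchanged (no nullable symbols): S -> e; P -> PSe; P -> e; T -> TS; T -> ee; Y -> Pff; Y -> e.

S -> e | fT | fTY; P -> e | PP | PSe | YPP; T -> TS | ee; Y -> e | Pff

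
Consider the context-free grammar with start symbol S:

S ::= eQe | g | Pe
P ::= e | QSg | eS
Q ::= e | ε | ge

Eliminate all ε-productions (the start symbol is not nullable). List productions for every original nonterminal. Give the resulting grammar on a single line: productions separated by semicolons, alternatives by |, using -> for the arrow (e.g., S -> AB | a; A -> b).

Nullable set: {Q}.
S -> eQe: Q nullable, giving eQe | ee.
P -> QSg: Q nullable, giving QSg | Sg.
Drop Q -> ε.
Unchanged (no nullable symbols): S -> Pe; S -> g; P -> e; P -> eS; Q -> e; Q -> ge.

S -> g | Pe | ee | eQe; P -> e | Sg | eS | QSg; Q -> e | ge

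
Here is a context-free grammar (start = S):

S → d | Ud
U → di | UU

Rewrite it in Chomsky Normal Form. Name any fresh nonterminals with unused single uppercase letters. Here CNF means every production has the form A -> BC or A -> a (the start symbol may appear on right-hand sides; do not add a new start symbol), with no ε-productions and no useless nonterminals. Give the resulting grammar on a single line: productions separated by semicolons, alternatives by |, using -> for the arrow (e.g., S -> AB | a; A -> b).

S -> d | UA; A -> d; B -> i; U -> AB | UU

No ε-productions.
No unit productions to eliminate.
TERM: introduce A -> d, B -> i and substitute in every rule of length ≥2.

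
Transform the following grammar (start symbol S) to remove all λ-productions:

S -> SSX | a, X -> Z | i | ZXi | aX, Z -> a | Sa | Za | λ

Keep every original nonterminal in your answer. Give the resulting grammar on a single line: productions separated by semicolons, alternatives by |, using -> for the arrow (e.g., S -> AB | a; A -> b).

S -> a | SS | SSX; X -> Z | a | i | Xi | Zi | aX | ZXi; Z -> a | Sa | Za

Nullable set: {X, Z}.
S -> SSX: X nullable, giving SS | SSX.
X -> Z: Z nullable, giving Z.
X -> ZXi: Z, X nullable, giving Xi | ZXi | Zi | i.
X -> aX: X nullable, giving a | aX.
Drop Z -> λ.
Z -> Za: Z nullable, giving Za | a.
Unchanged (no nullable symbols): S -> a; X -> i; Z -> Sa; Z -> a.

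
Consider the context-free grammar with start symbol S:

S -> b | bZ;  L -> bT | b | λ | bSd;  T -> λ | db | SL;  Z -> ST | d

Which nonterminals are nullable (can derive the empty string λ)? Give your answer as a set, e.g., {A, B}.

{L, T}

Directly nullable (have an ε-rule): {L, T}.
Not nullable: S, Z — each has a terminal in every rule's right-hand side or depends on a non-nullable symbol.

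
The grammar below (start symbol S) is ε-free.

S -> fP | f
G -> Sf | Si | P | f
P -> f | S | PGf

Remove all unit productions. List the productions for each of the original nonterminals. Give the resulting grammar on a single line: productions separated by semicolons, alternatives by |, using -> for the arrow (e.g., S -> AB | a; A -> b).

Unit productions: G->P, P->S.
Unit pairs (A ⇒* B via units): (G,P), (G,S), (P,S).
S: inherits non-unit rules of {S} → f | fP.
G: inherits non-unit rules of {G, P, S} → PGf | Sf | Si | f | fP.
P: inherits non-unit rules of {P, S} → PGf | f | fP.

S -> f | fP; G -> f | Sf | Si | fP | PGf; P -> f | fP | PGf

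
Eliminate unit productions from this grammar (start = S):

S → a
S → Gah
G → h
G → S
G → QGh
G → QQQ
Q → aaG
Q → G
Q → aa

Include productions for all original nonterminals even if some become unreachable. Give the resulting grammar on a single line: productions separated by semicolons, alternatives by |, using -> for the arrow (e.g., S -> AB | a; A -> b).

Unit productions: G->S, Q->G.
Unit pairs (A ⇒* B via units): (G,S), (Q,G), (Q,S).
S: inherits non-unit rules of {S} → Gah | a.
G: inherits non-unit rules of {G, S} → Gah | QGh | QQQ | a | h.
Q: inherits non-unit rules of {G, Q, S} → Gah | QGh | QQQ | a | aa | aaG | h.

S -> a | Gah; G -> a | h | Gah | QGh | QQQ; Q -> a | h | aa | Gah | QGh | QQQ | aaG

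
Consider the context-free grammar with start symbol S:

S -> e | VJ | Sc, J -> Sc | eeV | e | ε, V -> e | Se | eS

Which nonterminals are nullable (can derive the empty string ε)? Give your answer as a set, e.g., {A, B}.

Directly nullable (have an ε-rule): {J}.
Not nullable: S, V — each has a terminal in every rule's right-hand side or depends on a non-nullable symbol.

{J}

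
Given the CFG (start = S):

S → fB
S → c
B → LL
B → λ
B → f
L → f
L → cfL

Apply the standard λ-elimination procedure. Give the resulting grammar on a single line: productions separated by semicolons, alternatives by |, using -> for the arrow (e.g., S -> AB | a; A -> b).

S -> c | f | fB; B -> f | LL; L -> f | cfL

Nullable set: {B}.
S -> fB: B nullable, giving f | fB.
Drop B -> λ.
Unchanged (no nullable symbols): S -> c; B -> LL; B -> f; L -> cfL; L -> f.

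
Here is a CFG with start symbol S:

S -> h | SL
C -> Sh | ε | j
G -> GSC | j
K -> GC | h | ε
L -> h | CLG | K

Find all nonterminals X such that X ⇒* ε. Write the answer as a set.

Directly nullable (have an ε-rule): {C, K}.
L is nullable via L -> K (every symbol on the right is already known nullable).
Not nullable: G, S — each has a terminal in every rule's right-hand side or depends on a non-nullable symbol.

{C, K, L}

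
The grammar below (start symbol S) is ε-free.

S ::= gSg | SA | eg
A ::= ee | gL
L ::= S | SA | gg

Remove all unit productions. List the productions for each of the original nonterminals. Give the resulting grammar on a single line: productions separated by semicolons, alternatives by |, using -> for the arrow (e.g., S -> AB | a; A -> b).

S -> SA | eg | gSg; A -> ee | gL; L -> SA | eg | gg | gSg

Unit productions: L->S.
Unit pairs (A ⇒* B via units): (L,S).
S: inherits non-unit rules of {S} → SA | eg | gSg.
A: inherits non-unit rules of {A} → ee | gL.
L: inherits non-unit rules of {L, S} → SA | eg | gSg | gg.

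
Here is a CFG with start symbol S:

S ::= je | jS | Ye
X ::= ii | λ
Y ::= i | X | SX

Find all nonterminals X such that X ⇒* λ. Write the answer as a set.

Directly nullable (have an ε-rule): {X}.
Y is nullable via Y -> X (every symbol on the right is already known nullable).
Not nullable: S — each has a terminal in every rule's right-hand side or depends on a non-nullable symbol.

{X, Y}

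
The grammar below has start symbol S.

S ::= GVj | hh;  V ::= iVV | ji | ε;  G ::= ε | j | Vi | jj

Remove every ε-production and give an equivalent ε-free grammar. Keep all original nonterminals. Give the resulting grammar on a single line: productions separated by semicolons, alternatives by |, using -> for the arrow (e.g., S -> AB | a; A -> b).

Nullable set: {G, V}.
S -> GVj: G, V nullable, giving GVj | Gj | Vj | j.
Drop G -> ε.
G -> Vi: V nullable, giving Vi | i.
Drop V -> ε.
V -> iVV: V, V nullable, giving i | iV | iVV.
Unchanged (no nullable symbols): S -> hh; G -> j; G -> jj; V -> ji.

S -> j | Gj | Vj | hh | GVj; G -> i | j | Vi | jj; V -> i | iV | ji | iVV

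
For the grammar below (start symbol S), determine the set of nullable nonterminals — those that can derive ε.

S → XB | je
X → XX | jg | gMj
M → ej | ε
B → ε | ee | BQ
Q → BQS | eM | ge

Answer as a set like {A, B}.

Directly nullable (have an ε-rule): {B, M}.
Not nullable: Q, S, X — each has a terminal in every rule's right-hand side or depends on a non-nullable symbol.

{B, M}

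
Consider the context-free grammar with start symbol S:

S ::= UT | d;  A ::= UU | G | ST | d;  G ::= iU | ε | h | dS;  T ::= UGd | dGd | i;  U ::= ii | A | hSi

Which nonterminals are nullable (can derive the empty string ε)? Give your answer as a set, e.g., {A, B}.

Directly nullable (have an ε-rule): {G}.
A is nullable via A -> G (every symbol on the right is already known nullable).
U is nullable via U -> A (every symbol on the right is already known nullable).
Not nullable: S, T — each has a terminal in every rule's right-hand side or depends on a non-nullable symbol.

{A, G, U}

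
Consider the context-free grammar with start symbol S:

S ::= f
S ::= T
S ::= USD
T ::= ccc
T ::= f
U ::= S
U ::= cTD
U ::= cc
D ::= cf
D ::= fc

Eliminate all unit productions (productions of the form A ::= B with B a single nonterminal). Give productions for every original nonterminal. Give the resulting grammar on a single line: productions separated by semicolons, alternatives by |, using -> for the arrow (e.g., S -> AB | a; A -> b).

Unit productions: S->T, U->S.
Unit pairs (A ⇒* B via units): (S,T), (U,S), (U,T).
S: inherits non-unit rules of {S, T} → USD | ccc | f.
D: inherits non-unit rules of {D} → cf | fc.
T: inherits non-unit rules of {T} → ccc | f.
U: inherits non-unit rules of {S, T, U} → USD | cTD | cc | ccc | f.

S -> f | USD | ccc; D -> cf | fc; T -> f | ccc; U -> f | cc | USD | cTD | ccc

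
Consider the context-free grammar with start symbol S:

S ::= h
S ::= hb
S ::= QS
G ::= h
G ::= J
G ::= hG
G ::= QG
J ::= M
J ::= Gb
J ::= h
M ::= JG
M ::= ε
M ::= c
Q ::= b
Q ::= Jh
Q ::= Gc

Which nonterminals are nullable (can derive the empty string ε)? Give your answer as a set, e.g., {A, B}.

{G, J, M}

Directly nullable (have an ε-rule): {M}.
J is nullable via J -> M (every symbol on the right is already known nullable).
G is nullable via G -> J (every symbol on the right is already known nullable).
Not nullable: Q, S — each has a terminal in every rule's right-hand side or depends on a non-nullable symbol.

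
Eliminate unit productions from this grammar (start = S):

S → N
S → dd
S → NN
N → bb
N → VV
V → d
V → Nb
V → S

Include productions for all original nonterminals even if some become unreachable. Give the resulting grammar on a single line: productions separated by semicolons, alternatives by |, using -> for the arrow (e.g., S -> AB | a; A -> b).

Unit productions: S->N, V->S.
Unit pairs (A ⇒* B via units): (S,N), (V,N), (V,S).
S: inherits non-unit rules of {N, S} → NN | VV | bb | dd.
N: inherits non-unit rules of {N} → VV | bb.
V: inherits non-unit rules of {N, S, V} → NN | Nb | VV | bb | d | dd.

S -> NN | VV | bb | dd; N -> VV | bb; V -> d | NN | Nb | VV | bb | dd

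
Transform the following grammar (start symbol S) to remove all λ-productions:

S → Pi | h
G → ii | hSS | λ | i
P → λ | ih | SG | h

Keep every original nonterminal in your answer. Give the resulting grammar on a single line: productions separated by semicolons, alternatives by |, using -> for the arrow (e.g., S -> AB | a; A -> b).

Nullable set: {G, P}.
S -> Pi: P nullable, giving Pi | i.
Drop G -> λ.
Drop P -> λ.
P -> SG: G nullable, giving S | SG.
Unchanged (no nullable symbols): S -> h; G -> hSS; G -> i; G -> ii; P -> h; P -> ih.

S -> h | i | Pi; G -> i | ii | hSS; P -> S | h | SG | ih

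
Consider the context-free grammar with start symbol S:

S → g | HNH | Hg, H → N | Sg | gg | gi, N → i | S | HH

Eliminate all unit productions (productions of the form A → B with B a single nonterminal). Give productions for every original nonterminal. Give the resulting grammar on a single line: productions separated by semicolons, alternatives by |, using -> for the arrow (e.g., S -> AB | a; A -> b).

Unit productions: H->N, N->S.
Unit pairs (A ⇒* B via units): (H,N), (H,S), (N,S).
S: inherits non-unit rules of {S} → HNH | Hg | g.
H: inherits non-unit rules of {H, N, S} → HH | HNH | Hg | Sg | g | gg | gi | i.
N: inherits non-unit rules of {N, S} → HH | HNH | Hg | g | i.

S -> g | Hg | HNH; H -> g | i | HH | Hg | Sg | gg | gi | HNH; N -> g | i | HH | Hg | HNH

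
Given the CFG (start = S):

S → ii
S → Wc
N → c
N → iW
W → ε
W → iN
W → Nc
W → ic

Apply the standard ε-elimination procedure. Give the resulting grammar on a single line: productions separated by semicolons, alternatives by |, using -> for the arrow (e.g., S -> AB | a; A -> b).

Nullable set: {W}.
S -> Wc: W nullable, giving Wc | c.
N -> iW: W nullable, giving i | iW.
Drop W -> ε.
Unchanged (no nullable symbols): S -> ii; N -> c; W -> Nc; W -> iN; W -> ic.

S -> c | Wc | ii; N -> c | i | iW; W -> Nc | iN | ic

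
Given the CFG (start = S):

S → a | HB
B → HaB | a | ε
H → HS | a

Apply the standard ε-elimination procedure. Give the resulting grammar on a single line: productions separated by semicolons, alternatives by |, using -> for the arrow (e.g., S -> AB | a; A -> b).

Nullable set: {B}.
S -> HB: B nullable, giving H | HB.
Drop B -> ε.
B -> HaB: B nullable, giving Ha | HaB.
Unchanged (no nullable symbols): S -> a; B -> a; H -> HS; H -> a.

S -> H | a | HB; B -> a | Ha | HaB; H -> a | HS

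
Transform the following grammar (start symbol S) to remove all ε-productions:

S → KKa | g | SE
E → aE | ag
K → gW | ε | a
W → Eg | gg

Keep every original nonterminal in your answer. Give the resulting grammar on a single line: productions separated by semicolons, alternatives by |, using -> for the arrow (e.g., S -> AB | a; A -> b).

Nullable set: {K}.
S -> KKa: K, K nullable, giving KKa | Ka | a.
Drop K -> ε.
Unchanged (no nullable symbols): S -> SE; S -> g; E -> aE; E -> ag; K -> a; K -> gW; W -> Eg; W -> gg.

S -> a | g | Ka | SE | KKa; E -> aE | ag; K -> a | gW; W -> Eg | gg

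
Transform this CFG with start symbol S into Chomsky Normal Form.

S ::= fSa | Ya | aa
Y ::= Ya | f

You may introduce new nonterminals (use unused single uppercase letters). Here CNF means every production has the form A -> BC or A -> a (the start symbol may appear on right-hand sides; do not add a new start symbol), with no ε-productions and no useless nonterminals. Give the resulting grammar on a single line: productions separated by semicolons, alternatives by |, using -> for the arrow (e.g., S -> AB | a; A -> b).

S -> AA | BC | YA; A -> a; B -> f; C -> SA; Y -> f | YA

No ε-productions.
No unit productions to eliminate.
TERM: introduce A -> a, B -> f and substitute in every rule of length ≥2.
BIN: S -> BSA becomes S -> BC, C -> SA.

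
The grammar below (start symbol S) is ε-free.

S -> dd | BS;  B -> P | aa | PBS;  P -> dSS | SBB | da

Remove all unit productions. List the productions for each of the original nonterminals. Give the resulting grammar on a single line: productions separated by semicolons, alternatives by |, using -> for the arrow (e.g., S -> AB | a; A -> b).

Unit productions: B->P.
Unit pairs (A ⇒* B via units): (B,P).
S: inherits non-unit rules of {S} → BS | dd.
B: inherits non-unit rules of {B, P} → PBS | SBB | aa | dSS | da.
P: inherits non-unit rules of {P} → SBB | dSS | da.

S -> BS | dd; B -> aa | da | PBS | SBB | dSS; P -> da | SBB | dSS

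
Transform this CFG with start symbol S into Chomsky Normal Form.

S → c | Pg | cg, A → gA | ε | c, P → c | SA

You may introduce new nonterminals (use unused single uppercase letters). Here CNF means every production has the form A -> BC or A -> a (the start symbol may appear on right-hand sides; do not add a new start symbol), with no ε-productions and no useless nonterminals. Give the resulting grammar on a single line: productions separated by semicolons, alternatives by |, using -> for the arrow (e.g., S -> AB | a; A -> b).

S -> c | CB | PB; A -> c | g | BA; B -> g; C -> c; P -> c | CB | PB | SA

Nullable: {A}; after ε-elimination: S -> c | Pg | cg; A -> c | g | gA; P -> S | c | SA.
After unit-elimination: S -> c | Pg | cg; A -> c | g | gA; P -> c | Pg | SA | cg.
TERM: introduce C -> c, B -> g and substitute in every rule of length ≥2.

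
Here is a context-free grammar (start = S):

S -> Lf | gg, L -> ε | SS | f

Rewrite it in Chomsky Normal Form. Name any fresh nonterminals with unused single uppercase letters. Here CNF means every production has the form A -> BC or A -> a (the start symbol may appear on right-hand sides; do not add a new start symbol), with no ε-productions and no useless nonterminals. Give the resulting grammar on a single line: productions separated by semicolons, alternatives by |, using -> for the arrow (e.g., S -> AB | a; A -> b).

Nullable: {L}; after ε-elimination: S -> f | Lf | gg; L -> f | SS.
No unit productions to eliminate.
TERM: introduce A -> f, B -> g and substitute in every rule of length ≥2.

S -> f | BB | LA; A -> f; B -> g; L -> f | SS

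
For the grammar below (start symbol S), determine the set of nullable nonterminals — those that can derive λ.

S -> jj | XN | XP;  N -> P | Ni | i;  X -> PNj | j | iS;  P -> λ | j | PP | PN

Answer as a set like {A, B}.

Directly nullable (have an ε-rule): {P}.
N is nullable via N -> P (every symbol on the right is already known nullable).
Not nullable: S, X — each has a terminal in every rule's right-hand side or depends on a non-nullable symbol.

{N, P}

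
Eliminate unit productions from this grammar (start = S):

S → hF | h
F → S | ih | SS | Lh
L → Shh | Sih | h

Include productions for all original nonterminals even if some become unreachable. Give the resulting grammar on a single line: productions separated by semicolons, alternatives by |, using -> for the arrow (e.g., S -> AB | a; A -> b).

Unit productions: F->S.
Unit pairs (A ⇒* B via units): (F,S).
S: inherits non-unit rules of {S} → h | hF.
F: inherits non-unit rules of {F, S} → Lh | SS | h | hF | ih.
L: inherits non-unit rules of {L} → Shh | Sih | h.

S -> h | hF; F -> h | Lh | SS | hF | ih; L -> h | Shh | Sih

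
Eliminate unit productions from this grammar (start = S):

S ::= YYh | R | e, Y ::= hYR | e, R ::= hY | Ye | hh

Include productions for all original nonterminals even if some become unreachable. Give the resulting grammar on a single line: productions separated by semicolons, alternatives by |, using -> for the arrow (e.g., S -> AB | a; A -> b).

Unit productions: S->R.
Unit pairs (A ⇒* B via units): (S,R).
S: inherits non-unit rules of {R, S} → YYh | Ye | e | hY | hh.
R: inherits non-unit rules of {R} → Ye | hY | hh.
Y: inherits non-unit rules of {Y} → e | hYR.

S -> e | Ye | hY | hh | YYh; R -> Ye | hY | hh; Y -> e | hYR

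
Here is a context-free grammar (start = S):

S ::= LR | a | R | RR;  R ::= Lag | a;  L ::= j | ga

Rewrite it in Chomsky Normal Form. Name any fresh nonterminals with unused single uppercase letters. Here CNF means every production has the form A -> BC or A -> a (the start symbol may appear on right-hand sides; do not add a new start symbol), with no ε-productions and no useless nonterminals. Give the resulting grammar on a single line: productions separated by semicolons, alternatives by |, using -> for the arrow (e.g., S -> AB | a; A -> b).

S -> a | LD | LR | RR; A -> g; B -> a; C -> BA; D -> BA; L -> j | AB; R -> a | LC

No ε-productions.
After unit-elimination: S -> a | LR | RR | Lag; L -> j | ga; R -> a | Lag.
TERM: introduce B -> a, A -> g and substitute in every rule of length ≥2.
BIN: R -> LBA becomes R -> LC, C -> BA; S -> LBA becomes S -> LD, D -> BA.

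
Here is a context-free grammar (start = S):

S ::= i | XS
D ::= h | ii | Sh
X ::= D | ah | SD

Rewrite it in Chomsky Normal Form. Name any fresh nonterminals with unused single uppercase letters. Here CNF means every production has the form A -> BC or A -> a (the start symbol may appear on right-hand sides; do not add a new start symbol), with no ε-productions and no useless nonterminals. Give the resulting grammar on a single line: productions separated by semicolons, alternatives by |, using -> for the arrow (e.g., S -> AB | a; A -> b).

No ε-productions.
After unit-elimination: S -> i | XS; D -> h | Sh | ii; X -> h | SD | Sh | ah | ii.
TERM: introduce C -> a, A -> h, B -> i and substitute in every rule of length ≥2.

S -> i | XS; A -> h; B -> i; C -> a; D -> h | BB | SA; X -> h | BB | CA | SA | SD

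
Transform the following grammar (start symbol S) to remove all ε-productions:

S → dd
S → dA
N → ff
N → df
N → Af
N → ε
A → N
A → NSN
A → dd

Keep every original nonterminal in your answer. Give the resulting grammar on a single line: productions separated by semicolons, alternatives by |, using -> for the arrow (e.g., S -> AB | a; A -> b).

S -> d | dA | dd; A -> N | S | NS | SN | dd | NSN; N -> f | Af | df | ff

Nullable set: {A, N}.
S -> dA: A nullable, giving d | dA.
A -> N: N nullable, giving N.
A -> NSN: N, N nullable, giving NS | NSN | S | SN.
Drop N -> ε.
N -> Af: A nullable, giving Af | f.
Unchanged (no nullable symbols): S -> dd; A -> dd; N -> df; N -> ff.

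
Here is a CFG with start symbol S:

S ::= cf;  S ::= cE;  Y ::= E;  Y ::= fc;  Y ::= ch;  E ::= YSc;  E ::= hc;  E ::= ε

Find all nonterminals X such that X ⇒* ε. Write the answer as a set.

Directly nullable (have an ε-rule): {E}.
Y is nullable via Y -> E (every symbol on the right is already known nullable).
Not nullable: S — each has a terminal in every rule's right-hand side or depends on a non-nullable symbol.

{E, Y}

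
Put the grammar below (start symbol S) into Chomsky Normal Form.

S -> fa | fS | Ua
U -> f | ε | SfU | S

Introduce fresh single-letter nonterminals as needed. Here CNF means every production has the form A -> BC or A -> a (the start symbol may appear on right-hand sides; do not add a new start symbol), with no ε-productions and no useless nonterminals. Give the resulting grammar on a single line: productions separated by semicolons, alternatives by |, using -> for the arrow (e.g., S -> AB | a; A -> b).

S -> a | BA | BS | UA; A -> a; B -> f; C -> BU; U -> a | f | BA | BS | SB | SC | UA

Nullable: {U}; after ε-elimination: S -> a | Ua | fS | fa; U -> S | f | Sf | SfU.
After unit-elimination: S -> a | Ua | fS | fa; U -> a | f | Sf | Ua | fS | fa | SfU.
TERM: introduce A -> a, B -> f and substitute in every rule of length ≥2.
BIN: U -> SBU becomes U -> SC, C -> BU.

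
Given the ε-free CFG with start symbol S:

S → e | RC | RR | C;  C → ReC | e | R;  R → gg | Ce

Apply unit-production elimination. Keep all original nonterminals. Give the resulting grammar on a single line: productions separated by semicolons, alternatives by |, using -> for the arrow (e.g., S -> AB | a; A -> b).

Unit productions: C->R, S->C.
Unit pairs (A ⇒* B via units): (C,R), (S,C), (S,R).
S: inherits non-unit rules of {C, R, S} → Ce | RC | RR | ReC | e | gg.
C: inherits non-unit rules of {C, R} → Ce | ReC | e | gg.
R: inherits non-unit rules of {R} → Ce | gg.

S -> e | Ce | RC | RR | gg | ReC; C -> e | Ce | gg | ReC; R -> Ce | gg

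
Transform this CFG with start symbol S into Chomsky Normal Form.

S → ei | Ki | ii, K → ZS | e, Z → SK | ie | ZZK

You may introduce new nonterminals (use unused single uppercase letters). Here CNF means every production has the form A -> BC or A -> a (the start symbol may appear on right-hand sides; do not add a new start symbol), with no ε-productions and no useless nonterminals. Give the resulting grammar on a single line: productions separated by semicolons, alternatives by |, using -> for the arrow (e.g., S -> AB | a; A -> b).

S -> AA | BA | KA; A -> i; B -> e; C -> ZK; K -> e | ZS; Z -> AB | SK | ZC

No ε-productions.
No unit productions to eliminate.
TERM: introduce B -> e, A -> i and substitute in every rule of length ≥2.
BIN: Z -> ZZK becomes Z -> ZC, C -> ZK.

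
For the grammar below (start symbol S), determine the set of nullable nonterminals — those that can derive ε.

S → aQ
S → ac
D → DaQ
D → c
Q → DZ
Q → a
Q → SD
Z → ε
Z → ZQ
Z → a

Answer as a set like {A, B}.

Directly nullable (have an ε-rule): {Z}.
Not nullable: D, Q, S — each has a terminal in every rule's right-hand side or depends on a non-nullable symbol.

{Z}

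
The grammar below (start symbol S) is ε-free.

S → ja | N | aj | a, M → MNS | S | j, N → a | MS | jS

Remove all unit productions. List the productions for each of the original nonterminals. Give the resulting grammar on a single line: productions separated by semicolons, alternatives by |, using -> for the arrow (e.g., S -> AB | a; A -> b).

Unit productions: M->S, S->N.
Unit pairs (A ⇒* B via units): (M,N), (M,S), (S,N).
S: inherits non-unit rules of {N, S} → MS | a | aj | jS | ja.
M: inherits non-unit rules of {M, N, S} → MNS | MS | a | aj | j | jS | ja.
N: inherits non-unit rules of {N} → MS | a | jS.

S -> a | MS | aj | jS | ja; M -> a | j | MS | aj | jS | ja | MNS; N -> a | MS | jS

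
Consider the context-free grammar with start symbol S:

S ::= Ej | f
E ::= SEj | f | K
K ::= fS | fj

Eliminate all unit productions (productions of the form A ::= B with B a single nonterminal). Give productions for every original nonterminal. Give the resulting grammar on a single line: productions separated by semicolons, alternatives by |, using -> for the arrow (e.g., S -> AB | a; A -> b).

Unit productions: E->K.
Unit pairs (A ⇒* B via units): (E,K).
S: inherits non-unit rules of {S} → Ej | f.
E: inherits non-unit rules of {E, K} → SEj | f | fS | fj.
K: inherits non-unit rules of {K} → fS | fj.

S -> f | Ej; E -> f | fS | fj | SEj; K -> fS | fj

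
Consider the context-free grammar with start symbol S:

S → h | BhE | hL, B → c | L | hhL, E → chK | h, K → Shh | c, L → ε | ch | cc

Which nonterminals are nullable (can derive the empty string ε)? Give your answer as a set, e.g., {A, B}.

{B, L}

Directly nullable (have an ε-rule): {L}.
B is nullable via B -> L (every symbol on the right is already known nullable).
Not nullable: E, K, S — each has a terminal in every rule's right-hand side or depends on a non-nullable symbol.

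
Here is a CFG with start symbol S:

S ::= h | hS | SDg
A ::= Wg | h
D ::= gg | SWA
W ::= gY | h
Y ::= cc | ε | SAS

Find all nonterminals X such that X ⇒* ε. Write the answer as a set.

Directly nullable (have an ε-rule): {Y}.
Not nullable: A, D, S, W — each has a terminal in every rule's right-hand side or depends on a non-nullable symbol.

{Y}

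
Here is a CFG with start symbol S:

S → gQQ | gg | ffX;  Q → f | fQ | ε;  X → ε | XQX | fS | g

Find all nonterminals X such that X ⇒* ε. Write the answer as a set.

Directly nullable (have an ε-rule): {Q, X}.
Not nullable: S — each has a terminal in every rule's right-hand side or depends on a non-nullable symbol.

{Q, X}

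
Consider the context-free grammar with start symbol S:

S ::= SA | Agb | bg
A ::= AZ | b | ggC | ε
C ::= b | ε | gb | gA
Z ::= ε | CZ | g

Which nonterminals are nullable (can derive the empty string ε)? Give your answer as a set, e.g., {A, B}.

{A, C, Z}

Directly nullable (have an ε-rule): {A, C, Z}.
Not nullable: S — each has a terminal in every rule's right-hand side or depends on a non-nullable symbol.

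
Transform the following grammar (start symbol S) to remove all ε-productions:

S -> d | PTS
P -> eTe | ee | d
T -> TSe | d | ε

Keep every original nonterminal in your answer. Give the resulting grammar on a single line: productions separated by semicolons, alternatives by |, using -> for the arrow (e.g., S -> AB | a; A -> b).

Nullable set: {T}.
S -> PTS: T nullable, giving PS | PTS.
P -> eTe: T nullable, giving eTe | ee.
Drop T -> ε.
T -> TSe: T nullable, giving Se | TSe.
Unchanged (no nullable symbols): S -> d; P -> d; P -> ee; T -> d.

S -> d | PS | PTS; P -> d | ee | eTe; T -> d | Se | TSe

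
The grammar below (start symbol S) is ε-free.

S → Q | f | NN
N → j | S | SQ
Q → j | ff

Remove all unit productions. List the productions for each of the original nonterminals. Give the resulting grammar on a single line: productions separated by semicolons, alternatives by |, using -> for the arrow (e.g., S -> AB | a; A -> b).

S -> f | j | NN | ff; N -> f | j | NN | SQ | ff; Q -> j | ff

Unit productions: N->S, S->Q.
Unit pairs (A ⇒* B via units): (N,Q), (N,S), (S,Q).
S: inherits non-unit rules of {Q, S} → NN | f | ff | j.
N: inherits non-unit rules of {N, Q, S} → NN | SQ | f | ff | j.
Q: inherits non-unit rules of {Q} → ff | j.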